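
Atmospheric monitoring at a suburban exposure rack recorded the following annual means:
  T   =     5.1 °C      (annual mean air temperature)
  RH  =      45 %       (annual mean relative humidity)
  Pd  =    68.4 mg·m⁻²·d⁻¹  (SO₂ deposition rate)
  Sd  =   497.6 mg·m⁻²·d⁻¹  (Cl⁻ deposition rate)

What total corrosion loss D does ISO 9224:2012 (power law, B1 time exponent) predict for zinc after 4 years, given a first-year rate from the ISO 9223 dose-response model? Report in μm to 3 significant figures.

zinc: f(T) = +0.038·(T−10) [T≤10 °C] = -0.1862
  Pd branch = 0.0129·Pd^0.44·e^(0.046·RH+f) = 0.5447 μm/a
  Sd branch = 0.0175·Sd^0.57·e^(0.008·RH+0.085·T) = 1.333 μm/a
  r_corr = 0.5447 + 1.333 = 1.878 μm/a
Long-term exponent b (ISO 9224 Table 2, B1) = 0.813
  D(4) = 1.878 × 4^0.813 = 1.878 × 3.087 = 5.796 μm

D(4) = 5.80 μm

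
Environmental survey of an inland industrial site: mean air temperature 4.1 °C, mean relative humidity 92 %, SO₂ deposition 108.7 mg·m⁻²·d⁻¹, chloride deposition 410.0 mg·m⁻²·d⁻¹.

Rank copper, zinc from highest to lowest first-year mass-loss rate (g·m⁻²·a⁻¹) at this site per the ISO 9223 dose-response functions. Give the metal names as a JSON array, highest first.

["zinc", "copper"]

copper: T≤10 °C ⇒ hinge +0.126·(4.1−10) = -0.7434
  Pd branch = 0.0053·Pd^0.26·e^(0.059·RH+f) = 1.942 μm/a
  Sd branch = 0.01025·Sd^0.27·e^(0.036·RH+0.049·T) = 1.745 μm/a
  sum: 1.942 + 1.745 → r_corr = 3.687 μm/a
  mass loss = 3.687 μm/a × 8.96 g/cm³ = 33.03 g·m⁻²·a⁻¹
zinc: temperature factor f = +0.038·(-5.9) = -0.2242
  SO₂ term: 0.0129·108.7^0.44·exp(0.046·92-0.2242) = 5.586
  Cl⁻ term: 0.0175·410.0^0.57·exp(0.008·92+0.085·4.1) = 1.597
  sum: 5.586 + 1.597 → r_corr = 7.183 μm/a
  mass loss = 7.183 μm/a × 7.14 g/cm³ = 51.29 g·m⁻²·a⁻¹
Ordering by g·m⁻²·a⁻¹: zinc (51.3) > copper (33)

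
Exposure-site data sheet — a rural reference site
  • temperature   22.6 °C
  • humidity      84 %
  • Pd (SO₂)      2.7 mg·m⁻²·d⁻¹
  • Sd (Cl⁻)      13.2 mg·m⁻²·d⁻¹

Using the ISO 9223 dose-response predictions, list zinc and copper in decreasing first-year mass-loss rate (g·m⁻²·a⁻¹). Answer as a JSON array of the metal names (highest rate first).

zinc: temperature factor f = -0.071·(12.6) = -0.8946
  sulphur-dioxide contribution → 0.389 μm/a
  chloride contribution → 1.018 μm/a
  total first-year rate 1.407 μm/a
  mass loss = 1.407 μm/a × 7.14 g/cm³ = 10.05 g·m⁻²·a⁻¹
copper: T>10 °C ⇒ hinge -0.080·(22.6−10) = -1.0080
  sulphur-dioxide contribution → 0.3557 μm/a
  chloride contribution → 1.281 μm/a
  total first-year rate 1.637 μm/a
  mass loss = 1.637 μm/a × 8.96 g/cm³ = 14.66 g·m⁻²·a⁻¹
Ordering by g·m⁻²·a⁻¹: copper (14.7) > zinc (10)

["copper", "zinc"]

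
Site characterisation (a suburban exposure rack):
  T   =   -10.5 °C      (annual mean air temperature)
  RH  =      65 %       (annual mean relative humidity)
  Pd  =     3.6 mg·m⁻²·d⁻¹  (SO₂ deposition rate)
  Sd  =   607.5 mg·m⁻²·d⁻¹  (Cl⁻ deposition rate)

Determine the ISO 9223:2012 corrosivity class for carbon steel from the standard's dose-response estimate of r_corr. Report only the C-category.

carbon steel: T≤10 °C ⇒ hinge +0.150·(-10.5−10) = -3.0750
  Pd branch = 1.77·Pd^0.52·e^(0.02·RH+f) = 0.584 μm/a
  Sd branch = 0.102·Sd^0.62·e^(0.033·RH+0.04·T) = 30.45 μm/a
  sum: 0.584 + 30.45 → r_corr = 31.03 μm/a
Category bounds: 25…50 μm/a bracket r_corr ⇒ C3

C3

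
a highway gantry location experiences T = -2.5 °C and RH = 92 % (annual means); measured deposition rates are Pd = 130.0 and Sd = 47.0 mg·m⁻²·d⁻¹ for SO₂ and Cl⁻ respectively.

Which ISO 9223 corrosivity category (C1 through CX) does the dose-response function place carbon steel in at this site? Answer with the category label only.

C3

carbon steel: T≤10 °C ⇒ hinge +0.150·(-2.5−10) = -1.8750
  Pd branch = 1.77·Pd^0.52·e^(0.02·RH+f) = 21.48 μm/a
  Sd branch = 0.102·Sd^0.62·e^(0.033·RH+0.04·T) = 20.91 μm/a
  r_corr = 21.48 + 20.91 = 42.39 μm/a
ISO 9223 Table 2 (carbon steel): 25 < 42.4 ≤ 50 μm/a ⇒ C3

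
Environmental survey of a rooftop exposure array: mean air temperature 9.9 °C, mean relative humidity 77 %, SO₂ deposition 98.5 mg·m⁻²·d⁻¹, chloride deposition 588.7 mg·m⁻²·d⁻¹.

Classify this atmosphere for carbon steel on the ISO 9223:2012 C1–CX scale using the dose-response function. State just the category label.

C5

carbon steel: temperature factor f = +0.150·(-0.1) = -0.0150
  sulphur-dioxide contribution → 88.48 μm/a
  chloride contribution → 100.3 μm/a
  total first-year rate 188.8 μm/a
189 μm/a falls in (80, 200] for carbon steel → category C5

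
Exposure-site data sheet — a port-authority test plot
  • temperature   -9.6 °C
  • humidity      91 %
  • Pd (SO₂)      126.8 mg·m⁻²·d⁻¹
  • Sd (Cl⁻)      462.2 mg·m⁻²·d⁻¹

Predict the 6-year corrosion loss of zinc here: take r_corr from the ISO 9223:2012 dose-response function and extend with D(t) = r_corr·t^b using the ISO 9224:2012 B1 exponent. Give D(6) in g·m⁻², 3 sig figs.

zinc: T≤10 °C ⇒ hinge +0.038·(-9.6−10) = -0.7448
  Pd branch = 0.0129·Pd^0.44·e^(0.046·RH+f) = 3.392 μm/a
  Sd branch = 0.0175·Sd^0.57·e^(0.008·RH+0.085·T) = 0.5294 μm/a
  sum: 3.392 + 0.5294 → r_corr = 3.921 μm/a
ISO 9224: D(t) = r_corr · t^b with b = 0.813 (zinc, B1)
  D(6) = 3.921 × 6^0.813 = 3.921 × 4.292 = 16.83 μm
  Mass loss = 16.83 μm × 7.14 g/cm³ = 120.2 g·m⁻²

D(6) = 120 g·m⁻²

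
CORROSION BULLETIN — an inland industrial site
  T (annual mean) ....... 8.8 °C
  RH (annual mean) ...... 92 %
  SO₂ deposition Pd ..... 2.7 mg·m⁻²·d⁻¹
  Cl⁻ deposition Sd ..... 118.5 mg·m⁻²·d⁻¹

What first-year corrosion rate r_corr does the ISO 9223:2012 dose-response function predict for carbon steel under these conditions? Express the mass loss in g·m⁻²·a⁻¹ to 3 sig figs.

carbon steel: T≤10 °C ⇒ hinge +0.150·(8.8−10) = -0.1800
  sulphur-dioxide contribution → 15.6 μm/a
  chloride contribution → 58.3 μm/a
  total first-year rate 73.91 μm/a
Convert to mass loss: 73.91 μm/a × 7.85 g/cm³ = 580.2 g·m⁻²·a⁻¹

r_corr = 580 g·m⁻²·a⁻¹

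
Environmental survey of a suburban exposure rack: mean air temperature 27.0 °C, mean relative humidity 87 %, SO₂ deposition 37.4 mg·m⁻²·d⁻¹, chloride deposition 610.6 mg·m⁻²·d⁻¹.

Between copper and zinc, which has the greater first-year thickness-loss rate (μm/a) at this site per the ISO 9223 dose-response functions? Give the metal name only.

copper: T>10 °C ⇒ hinge -0.080·(27.0−10) = -1.3600
  Pd branch = 0.0053·Pd^0.26·e^(0.059·RH+f) = 0.5913 μm/a
  Sd branch = 0.01025·Sd^0.27·e^(0.036·RH+0.049·T) = 4.985 μm/a
  r_corr = 0.5913 + 4.985 = 5.576 μm/a
zinc: T>10 °C ⇒ hinge -0.071·(27.0−10) = -1.2070
  Pd branch = 0.0129·Pd^0.44·e^(0.046·RH+f) = 1.039 μm/a
  Cl⁻ term: 0.0175·610.6^0.57·exp(0.008·87+0.085·27.0) = 13.49
  r_corr = 1.039 + 13.49 = 14.53 μm/a
Ordering by μm/a: zinc (14.5) > copper (5.58)

zinc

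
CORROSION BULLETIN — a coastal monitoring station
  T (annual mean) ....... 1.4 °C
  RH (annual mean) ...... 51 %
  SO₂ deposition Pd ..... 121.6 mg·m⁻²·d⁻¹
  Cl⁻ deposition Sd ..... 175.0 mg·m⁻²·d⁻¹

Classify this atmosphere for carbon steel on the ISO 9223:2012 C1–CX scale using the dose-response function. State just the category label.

C3

carbon steel: T≤10 °C ⇒ hinge +0.150·(1.4−10) = -1.2900
  Pd branch = 1.77·Pd^0.52·e^(0.02·RH+f) = 16.4 μm/a
  Sd branch = 0.102·Sd^0.62·e^(0.033·RH+0.04·T) = 14.27 μm/a
  sum: 16.4 + 14.27 → r_corr = 30.67 μm/a
Category bounds: 25…50 μm/a bracket r_corr ⇒ C3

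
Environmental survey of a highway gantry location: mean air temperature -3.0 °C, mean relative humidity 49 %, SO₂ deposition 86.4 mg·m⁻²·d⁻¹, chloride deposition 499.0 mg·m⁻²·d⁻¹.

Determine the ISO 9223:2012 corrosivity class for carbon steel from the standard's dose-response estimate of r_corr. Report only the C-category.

carbon steel: f(T) = +0.150·(T−10) [T≤10 °C] = -1.9500
  Pd branch = 1.77·Pd^0.52·e^(0.02·RH+f) = 6.819 μm/a
  Cl⁻ term: 0.102·499.0^0.62·exp(0.033·49+0.04·-3.0) = 21.46
  sum: 6.819 + 21.46 → r_corr = 28.28 μm/a
28.3 μm/a falls in (25, 50] for carbon steel → category C3

C3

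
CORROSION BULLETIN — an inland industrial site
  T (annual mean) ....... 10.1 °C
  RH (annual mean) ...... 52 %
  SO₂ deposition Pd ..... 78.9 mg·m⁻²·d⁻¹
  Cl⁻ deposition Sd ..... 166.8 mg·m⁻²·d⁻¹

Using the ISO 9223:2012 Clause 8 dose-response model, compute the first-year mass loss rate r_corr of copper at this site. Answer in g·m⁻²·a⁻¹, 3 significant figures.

copper: T>10 °C ⇒ hinge -0.080·(10.1−10) = -0.0080
  sulphur-dioxide contribution → 0.3519 μm/a
  chloride contribution → 0.4352 μm/a
  ⇒ r_corr(copper) = 0.7871 μm/a
Convert to mass loss: 0.7871 μm/a × 8.96 g/cm³ = 7.052 g·m⁻²·a⁻¹

r_corr = 7.05 g·m⁻²·a⁻¹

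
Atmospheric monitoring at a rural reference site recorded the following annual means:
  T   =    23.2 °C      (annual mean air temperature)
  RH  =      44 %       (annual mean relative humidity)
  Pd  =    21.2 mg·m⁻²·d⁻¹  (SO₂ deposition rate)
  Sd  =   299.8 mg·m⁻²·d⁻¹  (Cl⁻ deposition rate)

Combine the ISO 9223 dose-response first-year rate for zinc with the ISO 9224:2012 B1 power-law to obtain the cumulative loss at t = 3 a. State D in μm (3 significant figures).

D(3) = 11.6 μm

zinc: temperature factor f = -0.071·(13.2) = -0.9372
  sulphur-dioxide contribution → 0.1466 μm/a
  chloride contribution → 4.615 μm/a
  ⇒ r_corr(zinc) = 4.761 μm/a
Long-term exponent b (ISO 9224 Table 2, B1) = 0.813
  D(3) = 4.761 × 3^0.813 = 4.761 × 2.443 = 11.63 μm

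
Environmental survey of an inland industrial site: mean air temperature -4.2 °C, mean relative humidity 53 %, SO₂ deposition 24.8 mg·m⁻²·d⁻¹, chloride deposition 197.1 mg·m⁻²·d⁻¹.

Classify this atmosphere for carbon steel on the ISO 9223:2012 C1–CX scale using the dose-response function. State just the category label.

C2

carbon steel: f(T) = +0.150·(T−10) [T≤10 °C] = -2.1300
  sulphur-dioxide contribution → 3.224 μm/a
  chloride contribution → 13.12 μm/a
  total first-year rate 16.34 μm/a
ISO 9223 Table 2 (carbon steel): 1.3 < 16.3 ≤ 25 μm/a ⇒ C2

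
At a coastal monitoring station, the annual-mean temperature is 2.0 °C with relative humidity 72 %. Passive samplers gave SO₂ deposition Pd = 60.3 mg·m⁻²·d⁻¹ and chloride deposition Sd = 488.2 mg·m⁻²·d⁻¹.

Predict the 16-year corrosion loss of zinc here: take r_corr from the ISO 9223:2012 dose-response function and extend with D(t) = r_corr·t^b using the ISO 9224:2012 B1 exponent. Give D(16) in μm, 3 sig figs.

zinc: temperature factor f = +0.038·(-8.0) = -0.3040
  sulphur-dioxide contribution → 1.586 μm/a
  chloride contribution → 1.258 μm/a
  total first-year rate 2.843 μm/a
Long-term exponent b (ISO 9224 Table 2, B1) = 0.813
  D(16) = 2.843 × 16^0.813 = 2.843 × 9.527 = 27.09 μm

D(16) = 27.1 μm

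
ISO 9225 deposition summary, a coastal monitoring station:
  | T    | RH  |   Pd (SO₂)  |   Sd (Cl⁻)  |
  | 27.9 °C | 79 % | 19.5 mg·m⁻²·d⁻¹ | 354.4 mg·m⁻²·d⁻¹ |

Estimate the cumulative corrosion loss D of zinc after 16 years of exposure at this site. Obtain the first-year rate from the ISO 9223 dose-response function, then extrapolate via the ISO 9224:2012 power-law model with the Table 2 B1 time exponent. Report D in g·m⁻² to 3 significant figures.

zinc: temperature factor f = -0.071·(17.9) = -1.2709
  Pd branch = 0.0129·Pd^0.44·e^(0.046·RH+f) = 0.5064 μm/a
  Cl⁻ term: 0.0175·354.4^0.57·exp(0.008·79+0.085·27.9) = 10.02
  sum: 0.5064 + 10.02 → r_corr = 10.52 μm/a
Power-law: D(16) = r_corr · 16^0.813
  D(16) = 10.52 × 16^0.813 = 10.52 × 9.527 = 100.2 μm
  Mass loss = 100.2 μm × 7.14 g/cm³ = 715.7 g·m⁻²

D(16) = 716 g·m⁻²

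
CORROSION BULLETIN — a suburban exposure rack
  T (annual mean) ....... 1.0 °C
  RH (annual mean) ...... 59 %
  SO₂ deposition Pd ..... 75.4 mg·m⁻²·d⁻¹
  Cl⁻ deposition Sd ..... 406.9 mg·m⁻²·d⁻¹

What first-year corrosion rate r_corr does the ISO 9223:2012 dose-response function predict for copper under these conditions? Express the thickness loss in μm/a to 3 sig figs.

r_corr = 0.627 μm/a

copper: f(T) = +0.126·(T−10) [T≤10 °C] = -1.1340
  sulphur-dioxide contribution → 0.1705 μm/a
  chloride contribution → 0.456 μm/a
  total first-year rate 0.6265 μm/a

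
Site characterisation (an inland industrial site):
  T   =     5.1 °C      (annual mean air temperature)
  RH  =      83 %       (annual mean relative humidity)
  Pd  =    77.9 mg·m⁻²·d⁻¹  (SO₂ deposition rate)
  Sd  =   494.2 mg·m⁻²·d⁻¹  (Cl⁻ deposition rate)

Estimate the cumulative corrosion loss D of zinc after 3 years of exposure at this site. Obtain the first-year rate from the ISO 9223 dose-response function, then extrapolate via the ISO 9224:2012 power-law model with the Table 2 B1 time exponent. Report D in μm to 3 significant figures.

zinc: T≤10 °C ⇒ hinge +0.038·(5.1−10) = -0.1862
  Pd branch = 0.0129·Pd^0.44·e^(0.046·RH+f) = 3.312 μm/a
  Sd branch = 0.0175·Sd^0.57·e^(0.008·RH+0.085·T) = 1.8 μm/a
  sum: 3.312 + 1.8 → r_corr = 5.112 μm/a
ISO 9224: D(t) = r_corr · t^b with b = 0.813 (zinc, B1)
  D(3) = 5.112 × 3^0.813 = 5.112 × 2.443 = 12.49 μm

D(3) = 12.5 μm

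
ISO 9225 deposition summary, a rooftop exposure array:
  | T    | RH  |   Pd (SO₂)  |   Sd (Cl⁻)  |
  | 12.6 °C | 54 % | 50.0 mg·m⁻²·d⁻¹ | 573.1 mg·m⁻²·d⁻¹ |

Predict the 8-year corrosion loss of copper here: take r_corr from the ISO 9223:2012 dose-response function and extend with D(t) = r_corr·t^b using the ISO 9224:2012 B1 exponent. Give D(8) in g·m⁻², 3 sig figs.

D(8) = 36.8 g·m⁻²

copper: temperature factor f = -0.080·(2.6) = -0.2080
  SO₂ term: 0.0053·50.0^0.26·exp(0.059·54-0.2080) = 0.288
  Sd branch = 0.01025·Sd^0.27·e^(0.036·RH+0.049·T) = 0.7376 μm/a
  r_corr = 0.288 + 0.7376 = 1.026 μm/a
Power-law: D(8) = r_corr · 8^0.667
  D(8) = 1.026 × 8^0.667 = 1.026 × 4.003 = 4.105 μm
  Mass loss = 4.105 μm × 8.96 g/cm³ = 36.78 g·m⁻²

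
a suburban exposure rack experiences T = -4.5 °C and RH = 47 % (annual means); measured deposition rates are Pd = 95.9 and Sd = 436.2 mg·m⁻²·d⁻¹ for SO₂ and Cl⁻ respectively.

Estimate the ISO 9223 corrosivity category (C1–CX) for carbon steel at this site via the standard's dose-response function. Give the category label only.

C2

carbon steel: temperature factor f = +0.150·(-14.5) = -2.1750
  SO₂ term: 1.77·95.9^0.52·exp(0.02·47-2.1750) = 5.523
  Sd branch = 0.102·Sd^0.62·e^(0.033·RH+0.04·T) = 17.4 μm/a
  sum: 5.523 + 17.4 → r_corr = 22.93 μm/a
Category bounds: 1.3…25 μm/a bracket r_corr ⇒ C2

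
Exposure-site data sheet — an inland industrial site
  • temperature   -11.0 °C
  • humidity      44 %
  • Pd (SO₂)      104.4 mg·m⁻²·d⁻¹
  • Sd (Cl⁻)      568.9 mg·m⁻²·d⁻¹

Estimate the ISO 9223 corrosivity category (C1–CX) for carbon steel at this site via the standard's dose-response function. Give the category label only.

C2

carbon steel: T≤10 °C ⇒ hinge +0.150·(-11.0−10) = -3.1500
  SO₂ term: 1.77·104.4^0.52·exp(0.02·44-3.1500) = 2.05
  Sd branch = 0.102·Sd^0.62·e^(0.033·RH+0.04·T) = 14.33 μm/a
  r_corr = 2.05 + 14.33 = 16.38 μm/a
ISO 9223 Table 2 (carbon steel): 1.3 < 16.4 ≤ 25 μm/a ⇒ C2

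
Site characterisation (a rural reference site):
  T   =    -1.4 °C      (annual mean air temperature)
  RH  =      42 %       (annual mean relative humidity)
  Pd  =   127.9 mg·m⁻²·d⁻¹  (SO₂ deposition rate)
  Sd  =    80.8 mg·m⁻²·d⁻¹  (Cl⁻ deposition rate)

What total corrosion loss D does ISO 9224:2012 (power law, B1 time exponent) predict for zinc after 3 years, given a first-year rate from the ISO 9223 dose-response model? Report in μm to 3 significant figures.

zinc: T≤10 °C ⇒ hinge +0.038·(-1.4−10) = -0.4332
  sulphur-dioxide contribution → 0.4881 μm/a
  chloride contribution → 0.2658 μm/a
  total first-year rate 0.7539 μm/a
ISO 9224: D(t) = r_corr · t^b with b = 0.813 (zinc, B1)
  D(3) = 0.7539 × 3^0.813 = 0.7539 × 2.443 = 1.842 μm

D(3) = 1.84 μm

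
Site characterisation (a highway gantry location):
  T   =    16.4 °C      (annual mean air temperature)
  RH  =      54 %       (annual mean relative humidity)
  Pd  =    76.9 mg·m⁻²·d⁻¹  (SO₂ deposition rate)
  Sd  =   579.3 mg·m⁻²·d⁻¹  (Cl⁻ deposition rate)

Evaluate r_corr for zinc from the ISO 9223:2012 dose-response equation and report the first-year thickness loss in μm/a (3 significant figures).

zinc: temperature factor f = -0.071·(6.4) = -0.4544
  SO₂ term: 0.0129·76.9^0.44·exp(0.046·54-0.4544) = 0.6635
  Cl⁻ term: 0.0175·579.3^0.57·exp(0.008·54+0.085·16.4) = 4.082
  r_corr = 0.6635 + 4.082 = 4.746 μm/a

r_corr = 4.75 μm/a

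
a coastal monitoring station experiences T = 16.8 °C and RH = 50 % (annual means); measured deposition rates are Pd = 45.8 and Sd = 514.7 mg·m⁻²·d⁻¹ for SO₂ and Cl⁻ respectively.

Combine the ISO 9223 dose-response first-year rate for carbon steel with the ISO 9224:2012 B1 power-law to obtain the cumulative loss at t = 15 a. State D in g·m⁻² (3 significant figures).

carbon steel: T>10 °C ⇒ hinge -0.054·(16.8−10) = -0.3672
  sulphur-dioxide contribution → 24.35 μm/a
  chloride contribution → 49.91 μm/a
  total first-year rate 74.26 μm/a
Power-law: D(15) = r_corr · 15^0.523
  D(15) = 74.26 × 15^0.523 = 74.26 × 4.122 = 306.1 μm
  Mass loss = 306.1 μm × 7.85 g/cm³ = 2403 g·m⁻²

D(15) = 2.40e+03 g·m⁻²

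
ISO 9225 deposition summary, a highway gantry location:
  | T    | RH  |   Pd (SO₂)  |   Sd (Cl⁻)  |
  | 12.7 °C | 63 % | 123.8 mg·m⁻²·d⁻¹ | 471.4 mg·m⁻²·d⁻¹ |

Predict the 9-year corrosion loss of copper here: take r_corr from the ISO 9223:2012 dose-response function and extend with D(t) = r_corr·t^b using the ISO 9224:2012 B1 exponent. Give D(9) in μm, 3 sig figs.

D(9) = 6.87 μm

copper: temperature factor f = -0.080·(2.7) = -0.2160
  sulphur-dioxide contribution → 0.615 μm/a
  chloride contribution → 0.9723 μm/a
  ⇒ r_corr(copper) = 1.587 μm/a
ISO 9224: D(t) = r_corr · t^b with b = 0.667 (copper, B1)
  D(9) = 1.587 × 9^0.667 = 1.587 × 4.33 = 6.873 μm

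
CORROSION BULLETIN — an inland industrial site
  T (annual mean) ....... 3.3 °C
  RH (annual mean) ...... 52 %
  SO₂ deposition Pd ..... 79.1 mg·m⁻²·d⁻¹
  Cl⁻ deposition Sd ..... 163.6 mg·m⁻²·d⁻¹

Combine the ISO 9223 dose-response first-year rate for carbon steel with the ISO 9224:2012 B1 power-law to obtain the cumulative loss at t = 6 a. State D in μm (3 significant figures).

D(6) = 84.4 μm

carbon steel: T≤10 °C ⇒ hinge +0.150·(3.3−10) = -1.0050
  Pd branch = 1.77·Pd^0.52·e^(0.02·RH+f) = 17.79 μm/a
  Sd branch = 0.102·Sd^0.62·e^(0.033·RH+0.04·T) = 15.27 μm/a
  sum: 17.79 + 15.27 → r_corr = 33.06 μm/a
Long-term exponent b (ISO 9224 Table 2, B1) = 0.523
  D(6) = 33.06 × 6^0.523 = 33.06 × 2.553 = 84.38 μm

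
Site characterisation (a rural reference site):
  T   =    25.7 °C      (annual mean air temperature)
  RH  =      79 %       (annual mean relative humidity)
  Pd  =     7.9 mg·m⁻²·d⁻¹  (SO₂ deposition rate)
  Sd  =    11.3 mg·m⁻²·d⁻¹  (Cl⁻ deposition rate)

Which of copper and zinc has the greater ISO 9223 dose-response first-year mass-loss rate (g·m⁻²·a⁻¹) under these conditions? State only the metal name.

copper: T>10 °C ⇒ hinge -0.080·(25.7−10) = -1.2560
  sulphur-dioxide contribution → 0.2732 μm/a
  chloride contribution → 1.194 μm/a
  total first-year rate 1.467 μm/a
  mass loss = 1.467 μm/a × 8.96 g/cm³ = 13.15 g·m⁻²·a⁻¹
zinc: temperature factor f = -0.071·(15.7) = -1.1147
  sulphur-dioxide contribution → 0.3978 μm/a
  chloride contribution → 1.165 μm/a
  total first-year rate 1.563 μm/a
  mass loss = 1.563 μm/a × 7.14 g/cm³ = 11.16 g·m⁻²·a⁻¹
Ordering by g·m⁻²·a⁻¹: copper (13.1) > zinc (11.2)

copper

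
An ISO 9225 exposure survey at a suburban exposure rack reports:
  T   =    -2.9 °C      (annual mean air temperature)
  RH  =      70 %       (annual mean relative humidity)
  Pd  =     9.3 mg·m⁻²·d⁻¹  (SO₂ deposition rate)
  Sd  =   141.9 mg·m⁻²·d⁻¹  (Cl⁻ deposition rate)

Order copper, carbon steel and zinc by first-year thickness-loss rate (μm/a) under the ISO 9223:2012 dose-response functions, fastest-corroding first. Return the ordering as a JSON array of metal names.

["carbon steel", "zinc", "copper"]

copper: temperature factor f = +0.126·(-12.9) = -1.6254
  SO₂ term: 0.0053·9.3^0.26·exp(0.059·70-1.6254) = 0.1158
  Cl⁻ term: 0.01025·141.9^0.27·exp(0.036·70+0.049·-2.9) = 0.4212
  r_corr = 0.1158 + 0.4212 = 0.537 μm/a
carbon steel: temperature factor f = +0.150·(-12.9) = -1.9350
  Pd branch = 1.77·Pd^0.52·e^(0.02·RH+f) = 3.305 μm/a
  Cl⁻ term: 0.102·141.9^0.62·exp(0.033·70+0.04·-2.9) = 19.75
  r_corr = 3.305 + 19.75 = 23.06 μm/a
zinc: f(T) = +0.038·(T−10) [T≤10 °C] = -0.4902
  SO₂ term: 0.0129·9.3^0.44·exp(0.046·70-0.4902) = 0.5275
  Sd branch = 0.0175·Sd^0.57·e^(0.008·RH+0.085·T) = 0.4035 μm/a
  r_corr = 0.5275 + 0.4035 = 0.931 μm/a
Ordering by μm/a: carbon steel (23.1) > zinc (0.931) > copper (0.537)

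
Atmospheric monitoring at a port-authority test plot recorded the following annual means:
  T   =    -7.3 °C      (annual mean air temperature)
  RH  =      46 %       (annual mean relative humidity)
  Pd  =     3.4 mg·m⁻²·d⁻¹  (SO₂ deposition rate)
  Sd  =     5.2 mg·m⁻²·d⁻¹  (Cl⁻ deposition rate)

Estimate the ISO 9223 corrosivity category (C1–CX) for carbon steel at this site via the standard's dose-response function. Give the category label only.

C2

carbon steel: f(T) = +0.150·(T−10) [T≤10 °C] = -2.5950
  sulphur-dioxide contribution → 0.6265 μm/a
  chloride contribution → 0.966 μm/a
  total first-year rate 1.592 μm/a
ISO 9223 Table 2 (carbon steel): 1.3 < 1.59 ≤ 25 μm/a ⇒ C2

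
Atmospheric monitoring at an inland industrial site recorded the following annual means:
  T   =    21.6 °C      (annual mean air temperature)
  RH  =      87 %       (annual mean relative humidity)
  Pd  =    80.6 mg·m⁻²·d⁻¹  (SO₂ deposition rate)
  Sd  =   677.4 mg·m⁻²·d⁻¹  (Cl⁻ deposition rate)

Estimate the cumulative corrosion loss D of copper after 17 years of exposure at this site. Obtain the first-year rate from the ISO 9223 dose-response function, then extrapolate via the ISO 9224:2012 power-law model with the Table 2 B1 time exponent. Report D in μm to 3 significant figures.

copper: T>10 °C ⇒ hinge -0.080·(21.6−10) = -0.9280
  Pd branch = 0.0053·Pd^0.26·e^(0.059·RH+f) = 1.112 μm/a
  Cl⁻ term: 0.01025·677.4^0.27·exp(0.036·87+0.049·21.6) = 3.935
  sum: 1.112 + 3.935 → r_corr = 5.047 μm/a
ISO 9224: D(t) = r_corr · t^b with b = 0.667 (copper, B1)
  D(17) = 5.047 × 17^0.667 = 5.047 × 6.618 = 33.4 μm

D(17) = 33.4 μm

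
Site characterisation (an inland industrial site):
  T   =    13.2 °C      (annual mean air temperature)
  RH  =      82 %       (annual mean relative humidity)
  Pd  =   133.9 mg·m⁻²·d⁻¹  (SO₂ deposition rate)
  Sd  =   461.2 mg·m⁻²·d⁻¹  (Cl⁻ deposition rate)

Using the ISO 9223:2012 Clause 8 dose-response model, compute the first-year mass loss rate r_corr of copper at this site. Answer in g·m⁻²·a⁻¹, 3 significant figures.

copper: temperature factor f = -0.080·(3.2) = -0.2560
  SO₂ term: 0.0053·133.9^0.26·exp(0.059·82-0.2560) = 1.85
  Cl⁻ term: 0.01025·461.2^0.27·exp(0.036·82+0.049·13.2) = 1.963
  r_corr = 1.85 + 1.963 = 3.813 μm/a
Convert to mass loss: 3.813 μm/a × 8.96 g/cm³ = 34.16 g·m⁻²·a⁻¹

r_corr = 34.2 g·m⁻²·a⁻¹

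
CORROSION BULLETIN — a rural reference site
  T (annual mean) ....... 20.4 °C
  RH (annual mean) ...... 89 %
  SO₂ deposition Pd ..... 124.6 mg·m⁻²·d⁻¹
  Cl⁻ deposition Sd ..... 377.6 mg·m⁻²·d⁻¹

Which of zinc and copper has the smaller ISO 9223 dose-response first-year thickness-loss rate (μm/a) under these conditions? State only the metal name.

zinc: T>10 °C ⇒ hinge -0.071·(20.4−10) = -0.7384
  Pd branch = 0.0129·Pd^0.44·e^(0.046·RH+f) = 3.09 μm/a
  Cl⁻ term: 0.0175·377.6^0.57·exp(0.008·89+0.085·20.4) = 5.946
  sum: 3.09 + 5.946 → r_corr = 9.036 μm/a
copper: temperature factor f = -0.080·(10.4) = -0.8320
  SO₂ term: 0.0053·124.6^0.26·exp(0.059·89-0.8320) = 1.543
  Sd branch = 0.01025·Sd^0.27·e^(0.036·RH+0.049·T) = 3.405 μm/a
  r_corr = 1.543 + 3.405 = 4.948 μm/a
Ordering by μm/a: zinc (9.04) > copper (4.95)

copper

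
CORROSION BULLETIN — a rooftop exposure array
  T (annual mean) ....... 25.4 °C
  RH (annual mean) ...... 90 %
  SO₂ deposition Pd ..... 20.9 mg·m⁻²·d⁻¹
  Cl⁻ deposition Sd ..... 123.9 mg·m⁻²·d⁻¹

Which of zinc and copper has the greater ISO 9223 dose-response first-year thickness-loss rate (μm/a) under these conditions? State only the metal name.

zinc: f(T) = -0.071·(T−10) [T>10 °C] = -1.0934
  SO₂ term: 0.0129·20.9^0.44·exp(0.046·90-1.0934) = 1.034
  Cl⁻ term: 0.0175·123.9^0.57·exp(0.008·90+0.085·25.4) = 4.858
  r_corr = 1.034 + 4.858 = 5.892 μm/a
copper: temperature factor f = -0.080·(15.4) = -1.2320
  Pd branch = 0.0053·Pd^0.26·e^(0.059·RH+f) = 0.6896 μm/a
  Cl⁻ term: 0.01025·123.9^0.27·exp(0.036·90+0.049·25.4) = 3.338
  sum: 0.6896 + 3.338 → r_corr = 4.028 μm/a
Ordering by μm/a: zinc (5.89) > copper (4.03)

zinc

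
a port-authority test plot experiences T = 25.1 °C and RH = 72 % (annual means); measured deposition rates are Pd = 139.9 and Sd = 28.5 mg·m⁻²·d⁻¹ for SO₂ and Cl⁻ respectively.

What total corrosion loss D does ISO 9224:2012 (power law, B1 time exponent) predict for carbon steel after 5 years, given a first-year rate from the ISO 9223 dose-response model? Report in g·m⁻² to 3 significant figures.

D(5) = 1.22e+03 g·m⁻²

carbon steel: temperature factor f = -0.054·(15.1) = -0.8154
  sulphur-dioxide contribution → 43.16 μm/a
  chloride contribution → 23.91 μm/a
  ⇒ r_corr(carbon steel) = 67.06 μm/a
ISO 9224: D(t) = r_corr · t^b with b = 0.523 (carbon steel, B1)
  D(5) = 67.06 × 5^0.523 = 67.06 × 2.32 = 155.6 μm
  Mass loss = 155.6 μm × 7.85 g/cm³ = 1222 g·m⁻²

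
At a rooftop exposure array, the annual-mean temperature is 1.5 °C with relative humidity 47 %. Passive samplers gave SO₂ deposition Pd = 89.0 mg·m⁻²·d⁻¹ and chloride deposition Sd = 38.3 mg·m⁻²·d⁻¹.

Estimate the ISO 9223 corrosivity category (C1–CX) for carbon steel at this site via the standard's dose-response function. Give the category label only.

carbon steel: f(T) = +0.150·(T−10) [T≤10 °C] = -1.2750
  Pd branch = 1.77·Pd^0.52·e^(0.02·RH+f) = 13.07 μm/a
  Cl⁻ term: 0.102·38.3^0.62·exp(0.033·47+0.04·1.5) = 4.896
  sum: 13.07 + 4.896 → r_corr = 17.96 μm/a
Category bounds: 1.3…25 μm/a bracket r_corr ⇒ C2

C2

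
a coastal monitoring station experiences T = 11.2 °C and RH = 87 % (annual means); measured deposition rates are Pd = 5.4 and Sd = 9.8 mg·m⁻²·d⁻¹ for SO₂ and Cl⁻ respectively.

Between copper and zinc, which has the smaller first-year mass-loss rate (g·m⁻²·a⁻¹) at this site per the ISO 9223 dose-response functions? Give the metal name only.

copper: T>10 °C ⇒ hinge -0.080·(11.2−10) = -0.0960
  sulphur-dioxide contribution → 1.265 μm/a
  chloride contribution → 0.7532 μm/a
  total first-year rate 2.019 μm/a
  mass loss = 2.019 μm/a × 8.96 g/cm³ = 18.09 g·m⁻²·a⁻¹
zinc: T>10 °C ⇒ hinge -0.071·(11.2−10) = -0.0852
  sulphur-dioxide contribution → 1.361 μm/a
  chloride contribution → 0.334 μm/a
  ⇒ r_corr(zinc) = 1.695 μm/a
  mass loss = 1.695 μm/a × 7.14 g/cm³ = 12.1 g·m⁻²·a⁻¹
Ordering by g·m⁻²·a⁻¹: copper (18.1) > zinc (12.1)

zinc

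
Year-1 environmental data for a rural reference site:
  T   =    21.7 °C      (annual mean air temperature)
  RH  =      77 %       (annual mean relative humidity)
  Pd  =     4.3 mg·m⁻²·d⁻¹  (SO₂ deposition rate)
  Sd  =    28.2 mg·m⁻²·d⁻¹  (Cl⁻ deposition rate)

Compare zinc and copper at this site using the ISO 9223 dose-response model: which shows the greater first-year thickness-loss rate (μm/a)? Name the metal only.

zinc: T>10 °C ⇒ hinge -0.071·(21.7−10) = -0.8307
  sulphur-dioxide contribution → 0.3688 μm/a
  chloride contribution → 1.375 μm/a
  total first-year rate 1.744 μm/a
copper: temperature factor f = -0.080·(11.7) = -0.9360
  sulphur-dioxide contribution → 0.2854 μm/a
  chloride contribution → 1.169 μm/a
  ⇒ r_corr(copper) = 1.455 μm/a
Ordering by μm/a: zinc (1.74) > copper (1.45)

zinc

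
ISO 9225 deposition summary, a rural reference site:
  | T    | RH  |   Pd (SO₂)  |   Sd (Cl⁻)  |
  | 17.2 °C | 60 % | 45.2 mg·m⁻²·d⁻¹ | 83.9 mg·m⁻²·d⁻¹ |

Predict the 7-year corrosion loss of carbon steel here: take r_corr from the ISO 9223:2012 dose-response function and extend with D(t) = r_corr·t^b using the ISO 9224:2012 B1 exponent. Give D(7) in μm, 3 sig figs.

carbon steel: temperature factor f = -0.054·(7.2) = -0.3888
  sulphur-dioxide contribution → 28.9 μm/a
  chloride contribution → 22.91 μm/a
  total first-year rate 51.81 μm/a
Long-term exponent b (ISO 9224 Table 2, B1) = 0.523
  D(7) = 51.81 × 7^0.523 = 51.81 × 2.767 = 143.4 μm

D(7) = 143 μm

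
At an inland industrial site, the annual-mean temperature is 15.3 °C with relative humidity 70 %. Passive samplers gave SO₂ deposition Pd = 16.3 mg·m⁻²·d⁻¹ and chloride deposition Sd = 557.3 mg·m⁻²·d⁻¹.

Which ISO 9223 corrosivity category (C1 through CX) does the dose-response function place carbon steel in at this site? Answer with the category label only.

C5

carbon steel: f(T) = -0.054·(T−10) [T>10 °C] = -0.2862
  sulphur-dioxide contribution → 23.02 μm/a
  chloride contribution → 95.54 μm/a
  total first-year rate 118.6 μm/a
ISO 9223 Table 2 (carbon steel): 80 < 119 ≤ 200 μm/a ⇒ C5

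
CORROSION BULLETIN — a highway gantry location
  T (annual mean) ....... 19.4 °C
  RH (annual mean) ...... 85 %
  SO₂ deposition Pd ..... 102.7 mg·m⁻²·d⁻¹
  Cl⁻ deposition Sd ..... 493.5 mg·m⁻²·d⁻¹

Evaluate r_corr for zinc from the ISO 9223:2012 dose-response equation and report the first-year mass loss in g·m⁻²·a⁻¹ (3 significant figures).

zinc: T>10 °C ⇒ hinge -0.071·(19.4−10) = -0.6674
  sulphur-dioxide contribution → 2.535 μm/a
  chloride contribution → 6.161 μm/a
  total first-year rate 8.696 μm/a
Convert to mass loss: 8.696 μm/a × 7.14 g/cm³ = 62.09 g·m⁻²·a⁻¹

r_corr = 62.1 g·m⁻²·a⁻¹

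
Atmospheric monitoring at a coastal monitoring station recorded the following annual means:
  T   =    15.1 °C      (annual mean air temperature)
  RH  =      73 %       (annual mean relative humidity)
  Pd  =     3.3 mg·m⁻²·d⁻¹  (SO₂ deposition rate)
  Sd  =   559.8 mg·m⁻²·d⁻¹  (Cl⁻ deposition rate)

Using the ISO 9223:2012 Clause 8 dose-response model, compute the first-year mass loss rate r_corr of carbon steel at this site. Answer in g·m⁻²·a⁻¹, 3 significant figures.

r_corr = 908 g·m⁻²·a⁻¹

carbon steel: temperature factor f = -0.054·(5.1) = -0.2754
  sulphur-dioxide contribution → 10.77 μm/a
  chloride contribution → 104.9 μm/a
  ⇒ r_corr(carbon steel) = 115.7 μm/a
Convert to mass loss: 115.7 μm/a × 7.85 g/cm³ = 908.2 g·m⁻²·a⁻¹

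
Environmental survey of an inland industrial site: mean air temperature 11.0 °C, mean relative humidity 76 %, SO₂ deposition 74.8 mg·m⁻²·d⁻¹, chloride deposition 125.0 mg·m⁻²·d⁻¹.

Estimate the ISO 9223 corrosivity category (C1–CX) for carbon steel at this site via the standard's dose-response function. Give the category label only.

C5

carbon steel: temperature factor f = -0.054·(1.0) = -0.0540
  sulphur-dioxide contribution → 72.29 μm/a
  chloride contribution → 38.81 μm/a
  ⇒ r_corr(carbon steel) = 111.1 μm/a
ISO 9223 Table 2 (carbon steel): 80 < 111 ≤ 200 μm/a ⇒ C5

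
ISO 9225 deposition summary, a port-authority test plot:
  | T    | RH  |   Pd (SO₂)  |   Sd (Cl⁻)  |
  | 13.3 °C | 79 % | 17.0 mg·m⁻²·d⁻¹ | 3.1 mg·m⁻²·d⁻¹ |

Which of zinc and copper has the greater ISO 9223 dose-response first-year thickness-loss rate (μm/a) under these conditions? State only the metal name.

zinc: f(T) = -0.071·(T−10) [T>10 °C] = -0.2343
  SO₂ term: 0.0129·17.0^0.44·exp(0.046·79-0.2343) = 1.344
  Cl⁻ term: 0.0175·3.1^0.57·exp(0.008·79+0.085·13.3) = 0.1943
  sum: 1.344 + 0.1943 → r_corr = 1.539 μm/a
copper: temperature factor f = -0.080·(3.3) = -0.2640
  SO₂ term: 0.0053·17.0^0.26·exp(0.059·79-0.2640) = 0.8991
  Sd branch = 0.01025·Sd^0.27·e^(0.036·RH+0.049·T) = 0.4587 μm/a
  r_corr = 0.8991 + 0.4587 = 1.358 μm/a
Ordering by μm/a: zinc (1.54) > copper (1.36)

zinc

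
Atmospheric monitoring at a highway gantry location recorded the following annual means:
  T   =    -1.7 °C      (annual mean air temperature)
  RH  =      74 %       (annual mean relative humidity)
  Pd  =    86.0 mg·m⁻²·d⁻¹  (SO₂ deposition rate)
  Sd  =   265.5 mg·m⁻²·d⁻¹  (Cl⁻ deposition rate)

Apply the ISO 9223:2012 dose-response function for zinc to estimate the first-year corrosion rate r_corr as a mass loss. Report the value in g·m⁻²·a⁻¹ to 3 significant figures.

r_corr = 17.3 g·m⁻²·a⁻¹

zinc: temperature factor f = +0.038·(-11.7) = -0.4446
  Pd branch = 0.0129·Pd^0.44·e^(0.046·RH+f) = 1.766 μm/a
  Cl⁻ term: 0.0175·265.5^0.57·exp(0.008·74+0.085·-1.7) = 0.6593
  r_corr = 1.766 + 0.6593 = 2.425 μm/a
Convert to mass loss: 2.425 μm/a × 7.14 g/cm³ = 17.32 g·m⁻²·a⁻¹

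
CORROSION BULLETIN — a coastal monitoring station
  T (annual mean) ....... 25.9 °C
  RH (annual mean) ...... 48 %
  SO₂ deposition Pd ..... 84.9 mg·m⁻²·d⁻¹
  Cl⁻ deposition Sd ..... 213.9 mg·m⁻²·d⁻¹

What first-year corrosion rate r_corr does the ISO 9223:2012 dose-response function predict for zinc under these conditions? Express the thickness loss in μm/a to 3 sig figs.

zinc: temperature factor f = -0.071·(15.9) = -1.1289
  Pd branch = 0.0129·Pd^0.44·e^(0.046·RH+f) = 0.2679 μm/a
  Cl⁻ term: 0.0175·213.9^0.57·exp(0.008·48+0.085·25.9) = 4.945
  r_corr = 0.2679 + 4.945 = 5.212 μm/a

r_corr = 5.21 μm/a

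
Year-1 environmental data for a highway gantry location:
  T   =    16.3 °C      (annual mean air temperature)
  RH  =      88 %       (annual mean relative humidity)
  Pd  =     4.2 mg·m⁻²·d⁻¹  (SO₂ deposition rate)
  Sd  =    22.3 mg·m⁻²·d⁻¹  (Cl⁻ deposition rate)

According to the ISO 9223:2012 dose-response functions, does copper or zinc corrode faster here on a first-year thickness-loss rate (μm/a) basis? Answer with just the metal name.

copper

copper: f(T) = -0.080·(T−10) [T>10 °C] = -0.5040
  Pd branch = 0.0053·Pd^0.26·e^(0.059·RH+f) = 0.8362 μm/a
  Cl⁻ term: 0.01025·22.3^0.27·exp(0.036·88+0.049·16.3) = 1.252
  sum: 0.8362 + 1.252 → r_corr = 2.088 μm/a
zinc: f(T) = -0.071·(T−10) [T>10 °C] = -0.4473
  Pd branch = 0.0129·Pd^0.44·e^(0.046·RH+f) = 0.8883 μm/a
  Sd branch = 0.0175·Sd^0.57·e^(0.008·RH+0.085·T) = 0.8299 μm/a
  sum: 0.8883 + 0.8299 → r_corr = 1.718 μm/a
Ordering by μm/a: copper (2.09) > zinc (1.72)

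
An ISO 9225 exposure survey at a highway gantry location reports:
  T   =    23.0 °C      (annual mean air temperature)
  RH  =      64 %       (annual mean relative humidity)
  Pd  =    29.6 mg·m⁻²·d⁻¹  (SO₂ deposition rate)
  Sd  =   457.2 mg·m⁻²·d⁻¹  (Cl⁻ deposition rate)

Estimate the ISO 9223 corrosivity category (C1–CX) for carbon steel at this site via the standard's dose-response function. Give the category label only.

C5

carbon steel: T>10 °C ⇒ hinge -0.054·(23.0−10) = -0.7020
  sulphur-dioxide contribution → 18.37 μm/a
  chloride contribution → 94.33 μm/a
  total first-year rate 112.7 μm/a
113 μm/a falls in (80, 200] for carbon steel → category C5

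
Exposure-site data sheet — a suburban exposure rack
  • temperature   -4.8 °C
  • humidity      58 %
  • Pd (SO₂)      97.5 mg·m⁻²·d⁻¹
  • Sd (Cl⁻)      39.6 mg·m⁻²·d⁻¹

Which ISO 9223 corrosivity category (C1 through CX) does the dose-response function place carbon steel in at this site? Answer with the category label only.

C2

carbon steel: T≤10 °C ⇒ hinge +0.150·(-4.8−10) = -2.2200
  SO₂ term: 1.77·97.5^0.52·exp(0.02·58-2.2200) = 6.636
  Cl⁻ term: 0.102·39.6^0.62·exp(0.033·58+0.04·-4.8) = 5.585
  sum: 6.636 + 5.585 → r_corr = 12.22 μm/a
ISO 9223 Table 2 (carbon steel): 1.3 < 12.2 ≤ 25 μm/a ⇒ C2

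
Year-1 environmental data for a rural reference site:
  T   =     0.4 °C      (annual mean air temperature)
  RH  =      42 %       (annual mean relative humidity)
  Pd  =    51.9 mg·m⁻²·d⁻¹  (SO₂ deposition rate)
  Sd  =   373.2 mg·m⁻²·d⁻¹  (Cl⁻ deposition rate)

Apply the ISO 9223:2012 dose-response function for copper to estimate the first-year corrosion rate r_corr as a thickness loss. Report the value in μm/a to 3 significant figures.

copper: f(T) = +0.126·(T−10) [T≤10 °C] = -1.2096
  Pd branch = 0.0053·Pd^0.26·e^(0.059·RH+f) = 0.05261 μm/a
  Sd branch = 0.01025·Sd^0.27·e^(0.036·RH+0.049·T) = 0.2346 μm/a
  r_corr = 0.05261 + 0.2346 = 0.2872 μm/a

r_corr = 0.287 μm/a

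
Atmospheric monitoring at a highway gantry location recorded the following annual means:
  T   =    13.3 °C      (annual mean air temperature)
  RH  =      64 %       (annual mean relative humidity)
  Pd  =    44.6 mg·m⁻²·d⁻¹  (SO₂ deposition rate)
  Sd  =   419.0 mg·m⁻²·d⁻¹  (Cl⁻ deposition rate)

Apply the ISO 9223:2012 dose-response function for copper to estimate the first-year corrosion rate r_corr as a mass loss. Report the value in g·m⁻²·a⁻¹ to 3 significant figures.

r_corr = 13.3 g·m⁻²·a⁻¹

copper: f(T) = -0.080·(T−10) [T>10 °C] = -0.2640
  sulphur-dioxide contribution → 0.4768 μm/a
  chloride contribution → 1.005 μm/a
  ⇒ r_corr(copper) = 1.482 μm/a
Convert to mass loss: 1.482 μm/a × 8.96 g/cm³ = 13.28 g·m⁻²·a⁻¹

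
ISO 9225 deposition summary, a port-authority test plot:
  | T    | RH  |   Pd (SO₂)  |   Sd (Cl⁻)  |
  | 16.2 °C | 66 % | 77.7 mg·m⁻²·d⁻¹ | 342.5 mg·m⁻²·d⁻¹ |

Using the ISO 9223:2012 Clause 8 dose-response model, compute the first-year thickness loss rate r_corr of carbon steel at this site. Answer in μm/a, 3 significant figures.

carbon steel: temperature factor f = -0.054·(6.2) = -0.3348
  sulphur-dioxide contribution → 45.59 μm/a
  chloride contribution → 64.18 μm/a
  ⇒ r_corr(carbon steel) = 109.8 μm/a

r_corr = 110 μm/a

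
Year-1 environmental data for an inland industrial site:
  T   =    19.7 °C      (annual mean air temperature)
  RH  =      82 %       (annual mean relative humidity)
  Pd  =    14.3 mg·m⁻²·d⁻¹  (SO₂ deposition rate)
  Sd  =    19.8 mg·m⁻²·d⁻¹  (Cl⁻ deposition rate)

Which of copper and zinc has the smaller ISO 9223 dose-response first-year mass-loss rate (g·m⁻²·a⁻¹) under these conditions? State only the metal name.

copper: temperature factor f = -0.080·(9.7) = -0.7760
  SO₂ term: 0.0053·14.3^0.26·exp(0.059·82-0.7760) = 0.6148
  Cl⁻ term: 0.01025·19.8^0.27·exp(0.036·82+0.049·19.7) = 1.154
  r_corr = 0.6148 + 1.154 = 1.769 μm/a
  mass loss = 1.769 μm/a × 8.96 g/cm³ = 15.85 g·m⁻²·a⁻¹
zinc: temperature factor f = -0.071·(9.7) = -0.6887
  Pd branch = 0.0129·Pd^0.44·e^(0.046·RH+f) = 0.9078 μm/a
  Cl⁻ term: 0.0175·19.8^0.57·exp(0.008·82+0.085·19.7) = 0.9869
  r_corr = 0.9078 + 0.9869 = 1.895 μm/a
  mass loss = 1.895 μm/a × 7.14 g/cm³ = 13.53 g·m⁻²·a⁻¹
Ordering by g·m⁻²·a⁻¹: copper (15.8) > zinc (13.5)

zinc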